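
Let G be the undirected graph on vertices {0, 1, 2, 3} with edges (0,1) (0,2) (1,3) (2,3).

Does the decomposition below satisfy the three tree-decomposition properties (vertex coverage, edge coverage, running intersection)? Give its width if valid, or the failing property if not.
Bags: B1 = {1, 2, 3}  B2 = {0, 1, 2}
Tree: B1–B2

Every vertex of G appears in some bag (union = {0, 1, 2, 3}); every edge is covered by a bag; and for each vertex v the set of bags containing v is connected in the bag tree. The decomposition is therefore valid. The largest bag has 3 vertices, so the width is 2.

Yes; width 2.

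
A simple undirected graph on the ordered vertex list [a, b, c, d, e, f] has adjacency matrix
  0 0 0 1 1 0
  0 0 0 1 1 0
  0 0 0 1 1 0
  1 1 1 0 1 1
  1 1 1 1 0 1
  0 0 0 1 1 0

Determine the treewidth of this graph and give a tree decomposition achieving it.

Treewidth 2.
Bags: B1 = {b, d, e}  B2 = {c, d, e}  B3 = {d, e, f}  B4 = {a, d, e}
Tree: B1–B2, B1–B3, B3–B4

The largest bag has 3 vertices, giving width 2; this decomposition certifies tw(G) ≤ 2. On the other hand G contains the 3-clique {d, e, f}. A clique must lie in a single bag of any decomposition, so no decomposition can have width below 2. Combining the bounds, tw(G) = 2.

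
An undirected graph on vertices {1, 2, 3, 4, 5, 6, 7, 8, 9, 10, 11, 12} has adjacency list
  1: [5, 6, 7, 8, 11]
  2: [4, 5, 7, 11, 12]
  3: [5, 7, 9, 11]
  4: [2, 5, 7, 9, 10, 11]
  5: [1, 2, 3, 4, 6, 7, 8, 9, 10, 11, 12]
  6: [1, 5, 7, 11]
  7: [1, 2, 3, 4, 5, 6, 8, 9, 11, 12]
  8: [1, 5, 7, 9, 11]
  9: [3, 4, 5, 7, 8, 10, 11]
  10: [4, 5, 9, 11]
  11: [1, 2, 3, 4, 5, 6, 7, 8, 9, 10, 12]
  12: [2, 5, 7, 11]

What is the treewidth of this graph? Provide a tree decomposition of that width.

The largest bag has 5 vertices, giving width 4; this decomposition certifies tw(G) ≤ 4. On the other hand G contains the 5-clique {4, 5, 9, 10, 11}. A clique must lie in a single bag of any decomposition, so no decomposition can have width below 4. Therefore the treewidth is 4.

Treewidth 4.
One such decomposition:
Bags: B1 = {3, 5, 7, 9, 11}  B2 = {4, 5, 7, 9, 11}  B3 = {5, 7, 8, 9, 11}  B4 = {4, 5, 9, 10, 11}  B5 = {2, 4, 5, 7, 11}  B6 = {1, 5, 7, 8, 11}  B7 = {1, 5, 6, 7, 11}  B8 = {2, 5, 7, 11, 12}
Tree: B1–B2, B1–B3, B2–B4, B2–B5, B3–B6, B6–B7, B5–B8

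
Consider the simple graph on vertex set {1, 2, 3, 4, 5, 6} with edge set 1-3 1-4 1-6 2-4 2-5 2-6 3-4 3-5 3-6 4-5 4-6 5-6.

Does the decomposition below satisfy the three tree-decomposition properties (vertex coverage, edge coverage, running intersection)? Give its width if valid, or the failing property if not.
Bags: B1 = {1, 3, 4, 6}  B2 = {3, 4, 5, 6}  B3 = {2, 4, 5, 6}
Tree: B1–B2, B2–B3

Checking the three conditions: (i) the bags cover all of {1, 2, 3, 4, 5, 6}; (ii) for each edge, some bag contains both endpoints; (iii) the bags containing any fixed vertex form a subtree. All hold, so the decomposition is valid with width 4 − 1 = 3.

Yes; width 3.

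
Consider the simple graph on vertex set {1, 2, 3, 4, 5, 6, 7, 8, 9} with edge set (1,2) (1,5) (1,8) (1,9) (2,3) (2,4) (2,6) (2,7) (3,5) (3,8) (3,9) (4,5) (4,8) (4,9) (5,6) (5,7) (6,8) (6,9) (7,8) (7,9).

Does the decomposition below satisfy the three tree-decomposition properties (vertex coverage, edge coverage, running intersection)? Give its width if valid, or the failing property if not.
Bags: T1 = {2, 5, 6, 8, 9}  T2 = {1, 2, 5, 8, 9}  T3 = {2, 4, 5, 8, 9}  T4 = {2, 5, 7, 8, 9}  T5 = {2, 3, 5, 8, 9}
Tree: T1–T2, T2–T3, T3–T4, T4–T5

Yes; width 4.

Every vertex of G appears in some bag (union = {1, 2, 3, 4, 5, 6, 7, 8, 9}); every edge is covered by a bag; and for each vertex v the set of bags containing v is connected in the bag tree. The decomposition is therefore valid. The largest bag has 5 vertices, so the width is 4.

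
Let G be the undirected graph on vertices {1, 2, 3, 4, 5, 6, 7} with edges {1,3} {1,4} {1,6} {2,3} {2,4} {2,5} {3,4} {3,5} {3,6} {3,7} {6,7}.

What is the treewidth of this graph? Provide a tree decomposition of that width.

The largest bag has 3 vertices, giving width 2; this decomposition certifies tw(G) ≤ 2. For the lower bound, the 3 vertices {1, 3, 4} are pairwise adjacent, and any tree decomposition puts a clique entirely inside one bag — forcing width ≥ 2. Combining the bounds, tw(G) = 2.

Treewidth 2.
One such decomposition:
Bags: B1 = {2, 3, 4}  B2 = {1, 3, 4}  B3 = {1, 3, 6}  B4 = {3, 6, 7}  B5 = {2, 3, 5}
Tree: B1–B2, B2–B3, B3–B4, B1–B5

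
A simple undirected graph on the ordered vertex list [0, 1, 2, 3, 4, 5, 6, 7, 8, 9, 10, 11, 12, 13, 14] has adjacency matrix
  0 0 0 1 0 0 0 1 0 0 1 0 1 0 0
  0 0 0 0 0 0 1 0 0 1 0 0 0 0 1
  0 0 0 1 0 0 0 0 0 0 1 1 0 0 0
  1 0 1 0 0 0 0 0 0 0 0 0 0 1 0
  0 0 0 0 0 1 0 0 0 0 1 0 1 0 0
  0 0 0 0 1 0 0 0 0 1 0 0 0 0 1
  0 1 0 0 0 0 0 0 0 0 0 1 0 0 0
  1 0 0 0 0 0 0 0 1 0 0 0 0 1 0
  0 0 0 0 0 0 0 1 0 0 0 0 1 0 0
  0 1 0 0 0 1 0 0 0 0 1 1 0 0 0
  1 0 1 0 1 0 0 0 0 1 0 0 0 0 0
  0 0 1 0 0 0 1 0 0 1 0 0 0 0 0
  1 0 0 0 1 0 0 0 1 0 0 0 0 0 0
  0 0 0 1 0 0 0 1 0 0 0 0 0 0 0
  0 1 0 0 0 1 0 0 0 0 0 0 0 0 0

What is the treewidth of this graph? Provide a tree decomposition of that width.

Each bag holds 4 vertices, so the decomposition has width 3, which upper-bounds the treewidth. For the lower bound: the 4 vertex sets {7,8,13}, {12}, {0}, {2,3,4,10} are disjoint, each induces a connected subgraph, and every pair is joined by at least one edge of G. Contracting each set to a single vertex therefore yields K_{4} as a minor, and since treewidth is minor-monotone, tw(G) ≥ tw(K_{4}) = 3. Combining the bounds, tw(G) = 3.

Treewidth 3.
Bags: B1 = {7, 8, 12, 13}  B2 = {0, 7, 12, 13}  B3 = {0, 3, 12, 13}  B4 = {0, 3, 4, 12}  B5 = {0, 3, 4, 10}  B6 = {2, 3, 4, 10}  B7 = {2, 4, 5, 10}  B8 = {2, 5, 9, 10}  B9 = {2, 5, 9, 11}  B10 = {5, 9, 11, 14}  B11 = {1, 9, 11, 14}  B12 = {1, 6, 11, 14}
Tree: B1–B2, B2–B3, B3–B4, B4–B5, B5–B6, B6–B7, B7–B8, B8–B9, B9–B10, B10–B11, B11–B12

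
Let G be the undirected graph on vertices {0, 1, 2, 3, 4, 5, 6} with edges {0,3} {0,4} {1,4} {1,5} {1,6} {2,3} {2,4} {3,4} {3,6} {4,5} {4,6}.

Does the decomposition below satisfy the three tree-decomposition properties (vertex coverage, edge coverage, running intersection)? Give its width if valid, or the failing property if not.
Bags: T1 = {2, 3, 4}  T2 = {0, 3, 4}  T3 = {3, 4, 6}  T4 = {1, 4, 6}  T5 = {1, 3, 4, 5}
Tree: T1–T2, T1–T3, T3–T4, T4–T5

A tree decomposition must satisfy three properties: every vertex lies in some bag; for every edge, both endpoints lie together in some bag; and for every vertex, the bags containing it form a connected subtree. Here bags containing vertex 3 are not connected in the tree, so the decomposition is invalid.

No — bags containing vertex 3 are not connected in the tree.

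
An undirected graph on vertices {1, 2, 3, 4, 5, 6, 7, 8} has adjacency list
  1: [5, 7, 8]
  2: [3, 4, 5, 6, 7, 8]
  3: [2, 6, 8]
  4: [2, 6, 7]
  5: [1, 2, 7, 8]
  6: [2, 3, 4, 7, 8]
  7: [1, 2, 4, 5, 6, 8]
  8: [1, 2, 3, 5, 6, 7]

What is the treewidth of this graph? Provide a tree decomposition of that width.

Treewidth 3.
Bags: B1 = {2, 5, 7, 8}  B2 = {1, 5, 7, 8}  B3 = {2, 6, 7, 8}  B4 = {2, 3, 6, 8}  B5 = {2, 4, 6, 7}
Tree: B1–B2, B1–B3, B3–B4, B3–B5

The largest bag has 4 vertices, giving width 3; this decomposition certifies tw(G) ≤ 3. On the other hand G contains the 4-clique {1, 5, 7, 8}. A clique must lie in a single bag of any decomposition, so no decomposition can have width below 3. Combining the bounds, tw(G) = 3.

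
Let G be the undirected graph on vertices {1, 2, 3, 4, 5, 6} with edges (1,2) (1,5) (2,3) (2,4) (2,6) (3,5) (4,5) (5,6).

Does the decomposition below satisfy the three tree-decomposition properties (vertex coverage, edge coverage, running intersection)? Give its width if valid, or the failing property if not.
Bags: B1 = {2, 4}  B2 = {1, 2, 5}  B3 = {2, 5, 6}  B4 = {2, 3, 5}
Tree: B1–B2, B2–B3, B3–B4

No — edge (5,4) lies in no bag.

A tree decomposition must satisfy three properties: every vertex lies in some bag; for every edge, both endpoints lie together in some bag; and for every vertex, the bags containing it form a connected subtree. Here edge (5,4) lies in no bag, so the decomposition is invalid.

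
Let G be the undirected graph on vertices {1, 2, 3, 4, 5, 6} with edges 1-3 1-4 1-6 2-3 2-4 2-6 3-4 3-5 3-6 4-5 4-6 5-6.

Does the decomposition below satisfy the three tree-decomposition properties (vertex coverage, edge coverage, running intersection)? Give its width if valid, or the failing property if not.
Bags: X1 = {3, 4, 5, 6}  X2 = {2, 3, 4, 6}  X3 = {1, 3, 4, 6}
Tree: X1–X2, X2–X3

Yes; width 3.

Checking the three conditions: (i) the bags cover all of {1, 2, 3, 4, 5, 6}; (ii) for each edge, some bag contains both endpoints; (iii) the bags containing any fixed vertex form a subtree. All hold, so the decomposition is valid with width 4 − 1 = 3.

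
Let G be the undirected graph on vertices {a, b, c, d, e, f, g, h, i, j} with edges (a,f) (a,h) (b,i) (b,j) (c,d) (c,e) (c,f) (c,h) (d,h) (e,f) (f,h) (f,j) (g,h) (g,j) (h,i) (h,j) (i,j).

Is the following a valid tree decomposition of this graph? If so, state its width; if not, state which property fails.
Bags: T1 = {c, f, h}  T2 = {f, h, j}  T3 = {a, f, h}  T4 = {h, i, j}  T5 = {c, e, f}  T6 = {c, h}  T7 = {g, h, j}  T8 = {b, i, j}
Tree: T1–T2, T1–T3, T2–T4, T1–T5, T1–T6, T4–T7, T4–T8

No — vertex d appears in no bag.

A tree decomposition must satisfy three properties: every vertex lies in some bag; for every edge, both endpoints lie together in some bag; and for every vertex, the bags containing it form a connected subtree. Here vertex d appears in no bag, so the decomposition is invalid.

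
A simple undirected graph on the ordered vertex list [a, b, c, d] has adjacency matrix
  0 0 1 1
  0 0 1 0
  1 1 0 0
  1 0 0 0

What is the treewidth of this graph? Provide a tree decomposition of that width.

The largest bag has 2 vertices, giving width 1; this decomposition certifies tw(G) ≤ 1. Since G has at least one edge (e.g. a–c), it is not an edgeless graph, so tw(G) ≥ 1. Hence tw(G) = 1 exactly.

Treewidth 1.
One such decomposition:
Bags: B1 = {a, c}  B2 = {a, d}  B3 = {b, c}
Tree: B1–B2, B1–B3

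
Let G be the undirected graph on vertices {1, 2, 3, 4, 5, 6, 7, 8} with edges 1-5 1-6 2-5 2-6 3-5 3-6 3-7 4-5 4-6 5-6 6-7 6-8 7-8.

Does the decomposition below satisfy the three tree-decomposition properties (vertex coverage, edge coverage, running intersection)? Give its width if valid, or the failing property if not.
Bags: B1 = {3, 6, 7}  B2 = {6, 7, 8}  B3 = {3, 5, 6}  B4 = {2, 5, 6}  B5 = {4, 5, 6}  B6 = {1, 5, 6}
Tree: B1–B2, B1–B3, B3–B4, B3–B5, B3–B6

Every vertex of G appears in some bag (union = {1, 2, 3, 4, 5, 6, 7, 8}); every edge is covered by a bag; and for each vertex v the set of bags containing v is connected in the bag tree. The decomposition is therefore valid. The largest bag has 3 vertices, so the width is 2.

Yes; width 2.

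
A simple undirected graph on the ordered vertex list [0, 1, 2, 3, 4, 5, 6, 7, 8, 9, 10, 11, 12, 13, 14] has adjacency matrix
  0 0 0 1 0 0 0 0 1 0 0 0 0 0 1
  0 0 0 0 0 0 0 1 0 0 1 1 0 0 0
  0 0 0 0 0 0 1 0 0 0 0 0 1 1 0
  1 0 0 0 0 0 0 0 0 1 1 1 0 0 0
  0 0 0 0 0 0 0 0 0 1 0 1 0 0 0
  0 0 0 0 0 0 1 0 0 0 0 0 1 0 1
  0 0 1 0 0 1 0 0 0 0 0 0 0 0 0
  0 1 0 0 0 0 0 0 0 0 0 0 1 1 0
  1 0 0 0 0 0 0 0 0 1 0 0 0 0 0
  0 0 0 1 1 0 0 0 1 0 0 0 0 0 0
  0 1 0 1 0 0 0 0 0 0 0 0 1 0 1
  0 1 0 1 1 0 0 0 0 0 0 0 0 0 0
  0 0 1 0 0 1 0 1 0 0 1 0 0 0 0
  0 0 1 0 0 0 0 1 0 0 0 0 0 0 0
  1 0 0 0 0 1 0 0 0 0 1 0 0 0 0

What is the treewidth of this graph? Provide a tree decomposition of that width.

The largest bag has 4 vertices, giving width 3; this decomposition certifies tw(G) ≤ 3. For the lower bound: the 4 vertex sets {2,6,13}, {5}, {12}, {1,7,10,14} are disjoint, each induces a connected subgraph, and every pair is joined by at least one edge of G. Contracting each set to a single vertex therefore yields K_{4} as a minor, and since treewidth is minor-monotone, tw(G) ≥ tw(K_{4}) = 3. Hence tw(G) = 3 exactly.

Treewidth 3.
One such decomposition:
Bags: B1 = {2, 5, 6, 13}  B2 = {2, 5, 12, 13}  B3 = {5, 7, 12, 13}  B4 = {5, 7, 12, 14}  B5 = {7, 10, 12, 14}  B6 = {1, 7, 10, 14}  B7 = {0, 1, 10, 14}  B8 = {0, 1, 3, 10}  B9 = {0, 1, 3, 11}  B10 = {0, 3, 8, 11}  B11 = {3, 8, 9, 11}  B12 = {4, 8, 9, 11}
Tree: B1–B2, B2–B3, B3–B4, B4–B5, B5–B6, B6–B7, B7–B8, B8–B9, B9–B10, B10–B11, B11–B12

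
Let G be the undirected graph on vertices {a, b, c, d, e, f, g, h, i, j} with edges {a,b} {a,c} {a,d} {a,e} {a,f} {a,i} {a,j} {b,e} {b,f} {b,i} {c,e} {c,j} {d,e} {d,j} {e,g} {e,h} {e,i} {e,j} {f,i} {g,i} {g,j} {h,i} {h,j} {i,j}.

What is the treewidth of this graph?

3

A width-3 tree decomposition is:
Bags: B1 = {a, e, i, j}  B2 = {a, b, e, i}  B3 = {a, c, e, j}  B4 = {a, b, f, i}  B5 = {e, g, i, j}  B6 = {e, h, i, j}  B7 = {a, d, e, j}
Tree: B1–B2, B1–B3, B2–B4, B1–B5, B1–B6, B1–B7
The largest bag has 4 vertices, giving width 3; this decomposition certifies tw(G) ≤ 3. For the lower bound, the 4 vertices {a, d, e, j} are pairwise adjacent, and any tree decomposition puts a clique entirely inside one bag — forcing width ≥ 3. The upper and lower bounds meet at 3, so that is the treewidth.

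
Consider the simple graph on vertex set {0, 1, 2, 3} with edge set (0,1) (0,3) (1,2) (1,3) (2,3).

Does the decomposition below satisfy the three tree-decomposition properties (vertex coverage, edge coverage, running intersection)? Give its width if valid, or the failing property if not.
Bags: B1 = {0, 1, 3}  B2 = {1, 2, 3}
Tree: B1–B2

Every vertex of G appears in some bag (union = {0, 1, 2, 3}); every edge is covered by a bag; and for each vertex v the set of bags containing v is connected in the bag tree. The decomposition is therefore valid. The largest bag has 3 vertices, so the width is 2.

Yes; width 2.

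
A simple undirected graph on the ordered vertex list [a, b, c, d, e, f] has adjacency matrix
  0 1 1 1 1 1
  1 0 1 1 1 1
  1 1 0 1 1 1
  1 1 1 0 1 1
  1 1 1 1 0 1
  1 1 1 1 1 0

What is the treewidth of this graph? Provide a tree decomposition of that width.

Treewidth 5.
One optimal decomposition is:
Bags: B1 = {a, b, c, d, e, f}
Tree: (single bag)

With just one bag of size 6, the width is 6 − 1 = 5, so tw(G) ≤ 5. Conversely, {a, b, c, d, e, f} is a clique of size 6, and the vertices of any clique must share a bag in every tree decomposition; so some bag has ≥ 6 vertices and tw(G) ≥ 5. Combining the bounds, tw(G) = 5.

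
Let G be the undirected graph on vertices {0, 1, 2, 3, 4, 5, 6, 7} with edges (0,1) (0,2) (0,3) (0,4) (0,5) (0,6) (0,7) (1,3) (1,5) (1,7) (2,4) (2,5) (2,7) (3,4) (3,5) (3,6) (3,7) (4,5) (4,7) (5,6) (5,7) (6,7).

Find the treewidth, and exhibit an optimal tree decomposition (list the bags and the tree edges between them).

The largest bag has 5 vertices, giving width 4; this decomposition certifies tw(G) ≤ 4. For the lower bound, the 5 vertices {0, 2, 4, 5, 7} are pairwise adjacent, and any tree decomposition puts a clique entirely inside one bag — forcing width ≥ 4. Combining the bounds, tw(G) = 4.

Treewidth 4.
One such decomposition:
Bags: B1 = {0, 3, 4, 5, 7}  B2 = {0, 1, 3, 5, 7}  B3 = {0, 3, 5, 6, 7}  B4 = {0, 2, 4, 5, 7}
Tree: B1–B2, B1–B3, B1–B4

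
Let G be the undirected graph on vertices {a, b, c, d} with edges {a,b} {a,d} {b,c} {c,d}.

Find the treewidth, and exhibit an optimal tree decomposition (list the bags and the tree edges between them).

Each bag holds 3 vertices, so the decomposition has width 2, which upper-bounds the treewidth. The edges a–d–c–b–a form a cycle, so G is not a tree and its treewidth is at least 2. Hence tw(G) = 2 exactly.

Treewidth 2.
One optimal decomposition is:
Bags: B1 = {a, c, d}  B2 = {a, b, c}
Tree: B1–B2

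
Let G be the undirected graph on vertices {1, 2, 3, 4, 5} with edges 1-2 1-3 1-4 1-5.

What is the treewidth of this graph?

A width-1 tree decomposition is:
Bags: B1 = {1, 3}  B2 = {1, 4}  B3 = {1, 2}  B4 = {1, 5}
Tree: B1–B2, B2–B3, B1–B4
The largest bag has 2 vertices, giving width 1; this decomposition certifies tw(G) ≤ 1. Any graph with an edge has treewidth ≥ 1, and G has the edge 1–3. Combining the bounds, tw(G) = 1.

1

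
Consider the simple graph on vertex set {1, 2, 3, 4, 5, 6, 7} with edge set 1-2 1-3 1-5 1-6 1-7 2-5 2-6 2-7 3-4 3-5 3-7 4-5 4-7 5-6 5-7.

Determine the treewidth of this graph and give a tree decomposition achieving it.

Treewidth 3.
One optimal decomposition is:
Bags: B1 = {1, 3, 5, 7}  B2 = {1, 2, 5, 7}  B3 = {1, 2, 5, 6}  B4 = {3, 4, 5, 7}
Tree: B1–B2, B2–B3, B1–B4

The largest bag has 4 vertices, giving width 3; this decomposition certifies tw(G) ≤ 3. Conversely, {1, 2, 5, 6} is a clique of size 4, and the vertices of any clique must share a bag in every tree decomposition; so some bag has ≥ 4 vertices and tw(G) ≥ 3. Hence tw(G) = 3 exactly.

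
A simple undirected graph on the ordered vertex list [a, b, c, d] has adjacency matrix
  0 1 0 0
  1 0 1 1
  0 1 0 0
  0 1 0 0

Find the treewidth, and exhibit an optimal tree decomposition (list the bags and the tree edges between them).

Treewidth 1.
One such decomposition:
Bags: B1 = {a, b}  B2 = {b, c}  B3 = {b, d}
Tree: B1–B2, B1–B3

Each bag holds 2 vertices, so the decomposition has width 1, which upper-bounds the treewidth. Since G has at least one edge (e.g. a–b), it is not an edgeless graph, so tw(G) ≥ 1. Combining the bounds, tw(G) = 1.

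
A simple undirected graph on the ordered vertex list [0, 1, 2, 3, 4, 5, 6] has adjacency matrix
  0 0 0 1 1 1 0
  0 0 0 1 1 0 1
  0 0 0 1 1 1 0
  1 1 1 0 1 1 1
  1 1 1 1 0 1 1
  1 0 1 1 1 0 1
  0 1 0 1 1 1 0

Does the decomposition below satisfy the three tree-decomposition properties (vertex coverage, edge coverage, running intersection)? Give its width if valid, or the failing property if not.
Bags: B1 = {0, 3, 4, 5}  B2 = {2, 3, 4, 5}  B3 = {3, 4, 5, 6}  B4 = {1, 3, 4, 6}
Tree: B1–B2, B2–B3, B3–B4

Every vertex of G appears in some bag (union = {0, 1, 2, 3, 4, 5, 6}); every edge is covered by a bag; and for each vertex v the set of bags containing v is connected in the bag tree. The decomposition is therefore valid. The largest bag has 4 vertices, so the width is 3.

Yes; width 3.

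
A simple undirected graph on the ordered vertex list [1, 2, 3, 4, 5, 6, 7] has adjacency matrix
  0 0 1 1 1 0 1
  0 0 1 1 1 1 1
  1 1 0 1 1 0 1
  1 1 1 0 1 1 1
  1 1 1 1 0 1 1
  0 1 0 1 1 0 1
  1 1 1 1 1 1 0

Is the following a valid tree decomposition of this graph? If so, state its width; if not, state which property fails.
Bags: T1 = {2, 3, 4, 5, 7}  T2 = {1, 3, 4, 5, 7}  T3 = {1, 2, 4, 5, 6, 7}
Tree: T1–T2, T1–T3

A tree decomposition must satisfy three properties: every vertex lies in some bag; for every edge, both endpoints lie together in some bag; and for every vertex, the bags containing it form a connected subtree. Here bags containing vertex 1 are not connected in the tree, so the decomposition is invalid.

No — bags containing vertex 1 are not connected in the tree.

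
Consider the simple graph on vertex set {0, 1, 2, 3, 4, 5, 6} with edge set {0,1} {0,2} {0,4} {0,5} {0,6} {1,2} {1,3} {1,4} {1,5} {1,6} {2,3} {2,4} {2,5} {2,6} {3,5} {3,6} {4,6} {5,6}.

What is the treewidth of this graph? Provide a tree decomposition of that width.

Each bag holds 5 vertices, so the decomposition has width 4, which upper-bounds the treewidth. For the lower bound, the 5 vertices {0, 1, 2, 4, 6} are pairwise adjacent, and any tree decomposition puts a clique entirely inside one bag — forcing width ≥ 4. Combining the bounds, tw(G) = 4.

Treewidth 4.
One such decomposition:
Bags: B1 = {0, 1, 2, 5, 6}  B2 = {1, 2, 3, 5, 6}  B3 = {0, 1, 2, 4, 6}
Tree: B1–B2, B1–B3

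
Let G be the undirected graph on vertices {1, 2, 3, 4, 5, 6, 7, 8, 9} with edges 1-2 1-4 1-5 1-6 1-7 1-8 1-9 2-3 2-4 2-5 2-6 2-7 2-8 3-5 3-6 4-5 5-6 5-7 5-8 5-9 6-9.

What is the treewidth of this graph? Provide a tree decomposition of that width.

The largest bag has 4 vertices, giving width 3; this decomposition certifies tw(G) ≤ 3. For the lower bound, the 4 vertices {1, 5, 6, 9} are pairwise adjacent, and any tree decomposition puts a clique entirely inside one bag — forcing width ≥ 3. The upper and lower bounds meet at 3, so that is the treewidth.

Treewidth 3.
One such decomposition:
Bags: B1 = {1, 2, 5, 6}  B2 = {1, 2, 5, 8}  B3 = {1, 2, 4, 5}  B4 = {1, 5, 6, 9}  B5 = {2, 3, 5, 6}  B6 = {1, 2, 5, 7}
Tree: B1–B2, B2–B3, B1–B4, B1–B5, B1–B6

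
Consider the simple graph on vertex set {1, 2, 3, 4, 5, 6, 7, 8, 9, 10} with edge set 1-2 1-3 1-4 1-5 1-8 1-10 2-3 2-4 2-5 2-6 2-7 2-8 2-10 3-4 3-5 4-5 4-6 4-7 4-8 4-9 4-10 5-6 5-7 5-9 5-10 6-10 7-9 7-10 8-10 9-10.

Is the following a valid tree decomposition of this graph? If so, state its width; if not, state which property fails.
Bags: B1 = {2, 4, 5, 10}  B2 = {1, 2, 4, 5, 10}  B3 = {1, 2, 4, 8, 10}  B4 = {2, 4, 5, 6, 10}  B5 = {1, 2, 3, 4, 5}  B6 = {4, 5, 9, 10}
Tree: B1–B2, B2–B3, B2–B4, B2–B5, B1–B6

A tree decomposition must satisfy three properties: every vertex lies in some bag; for every edge, both endpoints lie together in some bag; and for every vertex, the bags containing it form a connected subtree. Here vertex 7 appears in no bag, so the decomposition is invalid.

No — vertex 7 appears in no bag.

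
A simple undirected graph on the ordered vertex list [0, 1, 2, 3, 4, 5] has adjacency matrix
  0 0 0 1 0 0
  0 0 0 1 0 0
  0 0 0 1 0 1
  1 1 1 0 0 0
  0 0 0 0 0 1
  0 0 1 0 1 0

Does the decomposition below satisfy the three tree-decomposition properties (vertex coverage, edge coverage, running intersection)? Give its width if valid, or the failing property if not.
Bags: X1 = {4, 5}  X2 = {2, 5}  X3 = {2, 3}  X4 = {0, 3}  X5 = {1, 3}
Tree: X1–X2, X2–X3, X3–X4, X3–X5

Yes; width 1.

Every vertex of G appears in some bag (union = {0, 1, 2, 3, 4, 5}); every edge is covered by a bag; and for each vertex v the set of bags containing v is connected in the bag tree. The decomposition is therefore valid. The largest bag has 2 vertices, so the width is 1.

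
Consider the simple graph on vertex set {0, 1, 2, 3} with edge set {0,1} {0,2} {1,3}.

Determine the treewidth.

1

A width-1 tree decomposition is:
Bags: B1 = {0, 2}  B2 = {0, 1}  B3 = {1, 3}
Tree: B1–B2, B2–B3
Every bag has size at most 2, so the width is 2 − 1 = 1 and tw(G) ≤ 1. Since G has at least one edge (e.g. 0–2), it is not an edgeless graph, so tw(G) ≥ 1. Therefore the treewidth is 1.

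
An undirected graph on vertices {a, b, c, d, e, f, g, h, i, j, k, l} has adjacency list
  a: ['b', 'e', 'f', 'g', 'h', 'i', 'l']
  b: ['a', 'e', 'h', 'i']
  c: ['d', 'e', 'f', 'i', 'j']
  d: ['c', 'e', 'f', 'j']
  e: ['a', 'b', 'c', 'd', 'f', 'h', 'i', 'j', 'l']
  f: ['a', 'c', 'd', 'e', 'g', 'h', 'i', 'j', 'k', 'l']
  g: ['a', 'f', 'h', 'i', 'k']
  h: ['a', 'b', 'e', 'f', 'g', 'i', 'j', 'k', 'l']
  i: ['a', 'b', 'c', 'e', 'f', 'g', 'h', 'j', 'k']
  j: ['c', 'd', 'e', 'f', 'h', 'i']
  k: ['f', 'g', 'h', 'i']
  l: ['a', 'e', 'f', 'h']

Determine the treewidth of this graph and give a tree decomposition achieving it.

Every bag has size at most 5, so the width is 5 − 1 = 4 and tw(G) ≤ 4. On the other hand G contains the 5-clique {c, d, e, f, j}. A clique must lie in a single bag of any decomposition, so no decomposition can have width below 4. The upper and lower bounds meet at 4, so that is the treewidth.

Treewidth 4.
One such decomposition:
Bags: B1 = {e, f, h, i, j}  B2 = {a, e, f, h, i}  B3 = {a, f, g, h, i}  B4 = {c, e, f, i, j}  B5 = {f, g, h, i, k}  B6 = {c, d, e, f, j}  B7 = {a, e, f, h, l}  B8 = {a, b, e, h, i}
Tree: B1–B2, B2–B3, B1–B4, B3–B5, B4–B6, B2–B7, B2–B8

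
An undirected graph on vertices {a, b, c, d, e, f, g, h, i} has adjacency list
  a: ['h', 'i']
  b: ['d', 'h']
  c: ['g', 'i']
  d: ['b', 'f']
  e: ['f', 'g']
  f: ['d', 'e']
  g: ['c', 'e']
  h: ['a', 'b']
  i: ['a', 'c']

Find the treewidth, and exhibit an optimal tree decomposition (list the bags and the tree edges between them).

Treewidth 2.
Bags: B1 = {a, h, i}  B2 = {b, h, i}  B3 = {b, d, i}  B4 = {d, f, i}  B5 = {e, f, i}  B6 = {e, g, i}  B7 = {c, g, i}
Tree: B1–B2, B2–B3, B3–B4, B4–B5, B5–B6, B6–B7

The largest bag has 3 vertices, giving width 2; this decomposition certifies tw(G) ≤ 2. Since i–a–h–b–d–f–e–g–c–i is a cycle in G, G is not acyclic. Forests are exactly the graphs of treewidth ≤ 1, so tw(G) ≥ 2. Hence tw(G) = 2 exactly.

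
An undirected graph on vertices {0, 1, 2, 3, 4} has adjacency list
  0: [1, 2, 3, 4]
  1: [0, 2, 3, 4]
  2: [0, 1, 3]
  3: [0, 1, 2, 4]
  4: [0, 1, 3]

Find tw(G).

A width-3 tree decomposition is:
Bags: B1 = {0, 1, 2, 3}  B2 = {0, 1, 3, 4}
Tree: B1–B2
Each bag holds 4 vertices, so the decomposition has width 3, which upper-bounds the treewidth. Conversely, {0, 1, 2, 3} is a clique of size 4, and the vertices of any clique must share a bag in every tree decomposition; so some bag has ≥ 4 vertices and tw(G) ≥ 3. Hence tw(G) = 3 exactly.

3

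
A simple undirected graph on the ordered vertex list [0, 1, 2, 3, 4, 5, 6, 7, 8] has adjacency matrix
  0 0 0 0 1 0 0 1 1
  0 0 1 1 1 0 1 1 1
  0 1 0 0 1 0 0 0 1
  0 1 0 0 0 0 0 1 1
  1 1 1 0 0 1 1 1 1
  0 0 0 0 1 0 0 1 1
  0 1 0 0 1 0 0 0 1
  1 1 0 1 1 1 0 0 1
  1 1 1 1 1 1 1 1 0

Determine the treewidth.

A width-3 tree decomposition is:
Bags: B1 = {1, 3, 7, 8}  B2 = {1, 4, 7, 8}  B3 = {4, 5, 7, 8}  B4 = {1, 4, 6, 8}  B5 = {1, 2, 4, 8}  B6 = {0, 4, 7, 8}
Tree: B1–B2, B2–B3, B2–B4, B2–B5, B2–B6
Every bag has size at most 4, so the width is 4 − 1 = 3 and tw(G) ≤ 3. For the lower bound, the 4 vertices {1, 3, 7, 8} are pairwise adjacent, and any tree decomposition puts a clique entirely inside one bag — forcing width ≥ 3. The upper and lower bounds meet at 3, so that is the treewidth.

3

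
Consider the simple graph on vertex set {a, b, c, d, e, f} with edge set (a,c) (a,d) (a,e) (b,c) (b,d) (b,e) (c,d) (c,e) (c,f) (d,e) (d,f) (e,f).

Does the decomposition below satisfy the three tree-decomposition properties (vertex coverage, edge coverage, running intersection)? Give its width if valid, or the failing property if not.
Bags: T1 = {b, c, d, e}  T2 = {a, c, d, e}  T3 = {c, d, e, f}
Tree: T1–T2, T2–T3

Checking the three conditions: (i) the bags cover all of {a, b, c, d, e, f}; (ii) for each edge, some bag contains both endpoints; (iii) the bags containing any fixed vertex form a subtree. All hold, so the decomposition is valid with width 4 − 1 = 3.

Yes; width 3.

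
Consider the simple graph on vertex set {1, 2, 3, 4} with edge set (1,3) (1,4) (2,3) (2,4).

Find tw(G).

A width-2 tree decomposition is:
Bags: B1 = {2, 3, 4}  B2 = {1, 3, 4}
Tree: B1–B2
The largest bag has 3 vertices, giving width 2; this decomposition certifies tw(G) ≤ 2. For the lower bound, G contains the cycle 4–2–3–1–4, so G is not a forest; only forests have treewidth ≤ 1, hence tw(G) ≥ 2. Therefore the treewidth is 2.

2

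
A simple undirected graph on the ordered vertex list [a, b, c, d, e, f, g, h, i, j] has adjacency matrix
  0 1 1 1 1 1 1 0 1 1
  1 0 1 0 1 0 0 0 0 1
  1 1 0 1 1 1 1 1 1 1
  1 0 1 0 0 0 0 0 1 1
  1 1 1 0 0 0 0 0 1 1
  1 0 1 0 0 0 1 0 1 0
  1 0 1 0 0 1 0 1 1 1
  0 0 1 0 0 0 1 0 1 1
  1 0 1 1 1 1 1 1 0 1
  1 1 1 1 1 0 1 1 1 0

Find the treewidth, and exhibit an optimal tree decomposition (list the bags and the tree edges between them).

The largest bag has 5 vertices, giving width 4; this decomposition certifies tw(G) ≤ 4. For the lower bound, the 5 vertices {a, b, c, e, j} are pairwise adjacent, and any tree decomposition puts a clique entirely inside one bag — forcing width ≥ 4. Combining the bounds, tw(G) = 4.

Treewidth 4.
One optimal decomposition is:
Bags: B1 = {a, c, g, i, j}  B2 = {c, g, h, i, j}  B3 = {a, c, d, i, j}  B4 = {a, c, e, i, j}  B5 = {a, b, c, e, j}  B6 = {a, c, f, g, i}
Tree: B1–B2, B1–B3, B3–B4, B4–B5, B1–B6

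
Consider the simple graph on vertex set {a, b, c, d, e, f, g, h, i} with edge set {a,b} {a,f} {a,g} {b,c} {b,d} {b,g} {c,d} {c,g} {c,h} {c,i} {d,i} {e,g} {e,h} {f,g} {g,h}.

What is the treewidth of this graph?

A width-2 tree decomposition is:
Bags: B1 = {a, b, g}  B2 = {b, c, g}  B3 = {c, g, h}  B4 = {e, g, h}  B5 = {b, c, d}  B6 = {a, f, g}  B7 = {c, d, i}
Tree: B1–B2, B2–B3, B3–B4, B2–B5, B1–B6, B5–B7
Every bag has size at most 3, so the width is 3 − 1 = 2 and tw(G) ≤ 2. On the other hand G contains the 3-clique {b, c, d}. A clique must lie in a single bag of any decomposition, so no decomposition can have width below 2. Therefore the treewidth is 2.

2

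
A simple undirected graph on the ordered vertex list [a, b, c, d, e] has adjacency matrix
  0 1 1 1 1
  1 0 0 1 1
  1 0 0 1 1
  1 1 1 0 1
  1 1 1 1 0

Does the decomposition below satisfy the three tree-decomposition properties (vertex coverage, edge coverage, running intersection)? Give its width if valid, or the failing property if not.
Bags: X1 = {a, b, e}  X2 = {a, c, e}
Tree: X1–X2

No — vertex d appears in no bag.

A tree decomposition must satisfy three properties: every vertex lies in some bag; for every edge, both endpoints lie together in some bag; and for every vertex, the bags containing it form a connected subtree. Here vertex d appears in no bag, so the decomposition is invalid.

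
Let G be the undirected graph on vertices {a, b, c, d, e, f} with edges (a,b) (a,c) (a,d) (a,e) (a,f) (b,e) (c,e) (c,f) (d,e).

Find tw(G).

2

A width-2 tree decomposition is:
Bags: B1 = {a, d, e}  B2 = {a, b, e}  B3 = {a, c, e}  B4 = {a, c, f}
Tree: B1–B2, B1–B3, B3–B4
Every bag has size at most 3, so the width is 3 − 1 = 2 and tw(G) ≤ 2. For the lower bound, the 3 vertices {a, d, e} are pairwise adjacent, and any tree decomposition puts a clique entirely inside one bag — forcing width ≥ 2. Therefore the treewidth is 2.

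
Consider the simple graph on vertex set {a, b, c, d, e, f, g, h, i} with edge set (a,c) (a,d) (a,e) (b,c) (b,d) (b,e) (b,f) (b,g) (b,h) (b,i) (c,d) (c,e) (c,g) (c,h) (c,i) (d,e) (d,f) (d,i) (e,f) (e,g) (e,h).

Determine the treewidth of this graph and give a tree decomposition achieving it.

Treewidth 3.
One optimal decomposition is:
Bags: B1 = {b, c, d, e}  B2 = {b, d, e, f}  B3 = {a, c, d, e}  B4 = {b, c, d, i}  B5 = {b, c, e, g}  B6 = {b, c, e, h}
Tree: B1–B2, B1–B3, B1–B4, B1–B5, B5–B6

Every bag has size at most 4, so the width is 4 − 1 = 3 and tw(G) ≤ 3. On the other hand G contains the 4-clique {a, c, d, e}. A clique must lie in a single bag of any decomposition, so no decomposition can have width below 3. Combining the bounds, tw(G) = 3.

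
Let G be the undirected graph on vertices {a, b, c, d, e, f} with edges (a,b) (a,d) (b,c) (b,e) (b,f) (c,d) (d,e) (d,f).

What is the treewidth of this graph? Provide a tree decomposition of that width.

Treewidth 2.
Bags: B1 = {b, c, d}  B2 = {b, d, e}  B3 = {a, b, d}  B4 = {b, d, f}
Tree: B1–B2, B2–B3, B3–B4

Every bag has size at most 3, so the width is 3 − 1 = 2 and tw(G) ≤ 2. For the lower bound, G contains the cycle c–d–e–b–c, so G is not a forest; only forests have treewidth ≤ 1, hence tw(G) ≥ 2. Therefore the treewidth is 2.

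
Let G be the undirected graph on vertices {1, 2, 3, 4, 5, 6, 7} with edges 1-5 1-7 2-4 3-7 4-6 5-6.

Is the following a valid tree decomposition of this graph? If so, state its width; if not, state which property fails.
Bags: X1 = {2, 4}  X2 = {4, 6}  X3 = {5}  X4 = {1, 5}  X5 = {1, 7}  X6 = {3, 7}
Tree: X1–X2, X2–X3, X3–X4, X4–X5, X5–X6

A tree decomposition must satisfy three properties: every vertex lies in some bag; for every edge, both endpoints lie together in some bag; and for every vertex, the bags containing it form a connected subtree. Here edge (6,5) lies in no bag, so the decomposition is invalid.

No — edge (6,5) lies in no bag.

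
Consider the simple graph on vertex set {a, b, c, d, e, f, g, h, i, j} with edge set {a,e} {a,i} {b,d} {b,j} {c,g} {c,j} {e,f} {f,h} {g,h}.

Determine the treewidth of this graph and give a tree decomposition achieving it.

Every bag has size at most 2, so the width is 2 − 1 = 1 and tw(G) ≤ 1. Any graph with an edge has treewidth ≥ 1, and G has the edge d–b. The upper and lower bounds meet at 1, so that is the treewidth.

Treewidth 1.
One such decomposition:
Bags: B1 = {b, d}  B2 = {b, j}  B3 = {c, j}  B4 = {c, g}  B5 = {g, h}  B6 = {f, h}  B7 = {e, f}  B8 = {a, e}  B9 = {a, i}
Tree: B1–B2, B2–B3, B3–B4, B4–B5, B5–B6, B6–B7, B7–B8, B8–B9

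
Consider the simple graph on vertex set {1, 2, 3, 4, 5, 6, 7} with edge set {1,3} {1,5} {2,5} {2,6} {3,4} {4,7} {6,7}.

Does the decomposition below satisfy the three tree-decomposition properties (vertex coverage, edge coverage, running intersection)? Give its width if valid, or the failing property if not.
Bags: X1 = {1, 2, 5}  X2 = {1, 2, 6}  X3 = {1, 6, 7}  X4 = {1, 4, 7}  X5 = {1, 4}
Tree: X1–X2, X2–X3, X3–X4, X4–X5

A tree decomposition must satisfy three properties: every vertex lies in some bag; for every edge, both endpoints lie together in some bag; and for every vertex, the bags containing it form a connected subtree. Here vertex 3 appears in no bag, so the decomposition is invalid.

No — vertex 3 appears in no bag.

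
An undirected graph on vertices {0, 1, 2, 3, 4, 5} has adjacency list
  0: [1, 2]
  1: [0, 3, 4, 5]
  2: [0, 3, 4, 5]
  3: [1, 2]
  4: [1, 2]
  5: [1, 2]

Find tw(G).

A width-2 tree decomposition is:
Bags: B1 = {1, 2, 5}  B2 = {1, 2, 4}  B3 = {0, 1, 2}  B4 = {1, 2, 3}
Tree: B1–B2, B2–B3, B3–B4
Each bag holds 3 vertices, so the decomposition has width 2, which upper-bounds the treewidth. Since 1–5–2–4–1 is a cycle in G, G is not acyclic. Forests are exactly the graphs of treewidth ≤ 1, so tw(G) ≥ 2. The upper and lower bounds meet at 2, so that is the treewidth.

2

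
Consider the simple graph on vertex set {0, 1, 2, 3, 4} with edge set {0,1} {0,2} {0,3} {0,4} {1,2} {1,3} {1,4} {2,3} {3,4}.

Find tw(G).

A width-3 tree decomposition is:
Bags: B1 = {0, 1, 3, 4}  B2 = {0, 1, 2, 3}
Tree: B1–B2
Every bag has size at most 4, so the width is 4 − 1 = 3 and tw(G) ≤ 3. On the other hand G contains the 4-clique {0, 1, 2, 3}. A clique must lie in a single bag of any decomposition, so no decomposition can have width below 3. Hence tw(G) = 3 exactly.

3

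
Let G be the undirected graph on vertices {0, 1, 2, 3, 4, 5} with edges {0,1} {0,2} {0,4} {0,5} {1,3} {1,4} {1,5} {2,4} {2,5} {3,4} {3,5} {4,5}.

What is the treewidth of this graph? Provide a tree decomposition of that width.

Treewidth 3.
One optimal decomposition is:
Bags: B1 = {0, 1, 4, 5}  B2 = {0, 2, 4, 5}  B3 = {1, 3, 4, 5}
Tree: B1–B2, B1–B3

Every bag has size at most 4, so the width is 4 − 1 = 3 and tw(G) ≤ 3. For the lower bound, the 4 vertices {0, 1, 4, 5} are pairwise adjacent, and any tree decomposition puts a clique entirely inside one bag — forcing width ≥ 3. Hence tw(G) = 3 exactly.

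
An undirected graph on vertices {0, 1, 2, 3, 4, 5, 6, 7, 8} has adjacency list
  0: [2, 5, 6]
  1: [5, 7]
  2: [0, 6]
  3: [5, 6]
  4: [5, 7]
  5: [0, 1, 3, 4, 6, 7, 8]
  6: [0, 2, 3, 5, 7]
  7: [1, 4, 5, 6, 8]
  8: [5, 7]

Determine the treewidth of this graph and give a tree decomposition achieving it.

Every bag has size at most 3, so the width is 3 − 1 = 2 and tw(G) ≤ 2. Conversely, {0, 2, 6} is a clique of size 3, and the vertices of any clique must share a bag in every tree decomposition; so some bag has ≥ 3 vertices and tw(G) ≥ 2. The upper and lower bounds meet at 2, so that is the treewidth.

Treewidth 2.
One such decomposition:
Bags: B1 = {5, 7, 8}  B2 = {1, 5, 7}  B3 = {4, 5, 7}  B4 = {5, 6, 7}  B5 = {0, 5, 6}  B6 = {3, 5, 6}  B7 = {0, 2, 6}
Tree: B1–B2, B1–B3, B2–B4, B4–B5, B4–B6, B5–B7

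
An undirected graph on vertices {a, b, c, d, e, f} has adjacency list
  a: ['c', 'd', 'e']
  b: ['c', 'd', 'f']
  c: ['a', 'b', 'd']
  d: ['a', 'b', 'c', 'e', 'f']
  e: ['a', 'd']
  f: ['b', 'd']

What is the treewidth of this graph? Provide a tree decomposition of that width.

Treewidth 2.
One such decomposition:
Bags: B1 = {b, c, d}  B2 = {a, c, d}  B3 = {a, d, e}  B4 = {b, d, f}
Tree: B1–B2, B2–B3, B1–B4

The largest bag has 3 vertices, giving width 2; this decomposition certifies tw(G) ≤ 2. Conversely, {a, d, e} is a clique of size 3, and the vertices of any clique must share a bag in every tree decomposition; so some bag has ≥ 3 vertices and tw(G) ≥ 2. The upper and lower bounds meet at 2, so that is the treewidth.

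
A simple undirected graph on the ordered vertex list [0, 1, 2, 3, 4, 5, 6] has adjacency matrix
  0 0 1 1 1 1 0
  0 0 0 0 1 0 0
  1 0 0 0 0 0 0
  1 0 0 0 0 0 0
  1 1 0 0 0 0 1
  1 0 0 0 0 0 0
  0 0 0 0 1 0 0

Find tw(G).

1

A width-1 tree decomposition is:
Bags: B1 = {0, 4}  B2 = {0, 5}  B3 = {1, 4}  B4 = {0, 2}  B5 = {0, 3}  B6 = {4, 6}
Tree: B1–B2, B1–B3, B2–B4, B4–B5, B3–B6
Every bag has size at most 2, so the width is 2 − 1 = 1 and tw(G) ≤ 1. Any graph with an edge has treewidth ≥ 1, and G has the edge 4–0. The upper and lower bounds meet at 1, so that is the treewidth.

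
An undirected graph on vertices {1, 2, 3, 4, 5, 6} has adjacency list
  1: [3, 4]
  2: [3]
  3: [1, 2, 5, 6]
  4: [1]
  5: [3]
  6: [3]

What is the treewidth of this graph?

A width-1 tree decomposition is:
Bags: B1 = {3, 5}  B2 = {1, 3}  B3 = {1, 4}  B4 = {2, 3}  B5 = {3, 6}
Tree: B1–B2, B2–B3, B2–B4, B1–B5
The largest bag has 2 vertices, giving width 1; this decomposition certifies tw(G) ≤ 1. Any graph with an edge has treewidth ≥ 1, and G has the edge 3–5. Combining the bounds, tw(G) = 1.

1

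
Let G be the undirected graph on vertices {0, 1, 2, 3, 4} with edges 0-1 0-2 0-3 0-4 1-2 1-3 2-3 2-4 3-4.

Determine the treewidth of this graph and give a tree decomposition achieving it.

Each bag holds 4 vertices, so the decomposition has width 3, which upper-bounds the treewidth. On the other hand G contains the 4-clique {0, 1, 2, 3}. A clique must lie in a single bag of any decomposition, so no decomposition can have width below 3. The upper and lower bounds meet at 3, so that is the treewidth.

Treewidth 3.
One optimal decomposition is:
Bags: B1 = {0, 2, 3, 4}  B2 = {0, 1, 2, 3}
Tree: B1–B2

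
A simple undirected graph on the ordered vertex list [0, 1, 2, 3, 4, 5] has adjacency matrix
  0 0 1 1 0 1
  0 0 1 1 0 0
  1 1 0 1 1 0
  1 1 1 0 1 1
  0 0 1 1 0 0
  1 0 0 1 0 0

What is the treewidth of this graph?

A width-2 tree decomposition is:
Bags: B1 = {2, 3, 4}  B2 = {0, 2, 3}  B3 = {0, 3, 5}  B4 = {1, 2, 3}
Tree: B1–B2, B2–B3, B2–B4
Every bag has size at most 3, so the width is 3 − 1 = 2 and tw(G) ≤ 2. On the other hand G contains the 3-clique {0, 2, 3}. A clique must lie in a single bag of any decomposition, so no decomposition can have width below 2. Hence tw(G) = 2 exactly.

2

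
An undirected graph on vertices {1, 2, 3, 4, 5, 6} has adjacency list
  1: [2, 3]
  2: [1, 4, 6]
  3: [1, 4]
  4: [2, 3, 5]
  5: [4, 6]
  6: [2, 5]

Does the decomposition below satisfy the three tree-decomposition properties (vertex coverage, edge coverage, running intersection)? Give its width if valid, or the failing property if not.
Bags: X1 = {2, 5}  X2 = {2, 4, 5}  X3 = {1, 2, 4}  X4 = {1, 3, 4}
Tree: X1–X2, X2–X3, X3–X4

A tree decomposition must satisfy three properties: every vertex lies in some bag; for every edge, both endpoints lie together in some bag; and for every vertex, the bags containing it form a connected subtree. Here vertex 6 appears in no bag, so the decomposition is invalid.

No — vertex 6 appears in no bag.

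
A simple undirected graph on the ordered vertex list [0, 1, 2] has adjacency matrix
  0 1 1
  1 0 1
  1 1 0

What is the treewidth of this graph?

2

A width-2 tree decomposition is:
Bags: B1 = {0, 1, 2}
Tree: (single bag)
A single bag containing all 3 vertices is trivially a valid decomposition of width 2. For the lower bound, the 3 vertices {0, 1, 2} are pairwise adjacent, and any tree decomposition puts a clique entirely inside one bag — forcing width ≥ 2. Therefore the treewidth is 2.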